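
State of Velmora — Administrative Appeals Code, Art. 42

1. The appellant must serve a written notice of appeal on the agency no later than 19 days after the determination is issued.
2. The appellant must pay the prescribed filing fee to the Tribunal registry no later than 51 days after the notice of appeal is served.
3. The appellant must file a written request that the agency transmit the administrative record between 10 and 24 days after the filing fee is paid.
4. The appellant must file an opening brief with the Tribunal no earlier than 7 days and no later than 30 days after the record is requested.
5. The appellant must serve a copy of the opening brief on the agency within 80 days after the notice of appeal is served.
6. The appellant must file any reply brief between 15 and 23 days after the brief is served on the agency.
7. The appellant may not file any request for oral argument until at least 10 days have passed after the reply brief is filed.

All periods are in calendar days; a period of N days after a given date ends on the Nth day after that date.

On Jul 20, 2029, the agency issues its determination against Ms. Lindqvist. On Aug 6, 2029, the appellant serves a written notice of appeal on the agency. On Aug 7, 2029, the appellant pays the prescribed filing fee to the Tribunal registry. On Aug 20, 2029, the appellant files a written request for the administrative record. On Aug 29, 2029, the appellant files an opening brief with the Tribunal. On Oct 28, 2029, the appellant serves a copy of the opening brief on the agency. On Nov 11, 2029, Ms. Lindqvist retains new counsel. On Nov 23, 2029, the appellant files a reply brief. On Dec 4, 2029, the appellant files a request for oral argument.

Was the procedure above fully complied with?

Step 1: 19 days after Jul 20, 2029 (when the determination is issued) is Aug 8, 2029; completed Aug 6, 2029, before the deadline.
Step 2: 51 days after Aug 6, 2029 (when the notice of appeal is served) is Sep 26, 2029; Aug 7, 2029 is within that limit.
Step 3: the window is 10–24 days after Aug 7, 2029 (when the filing fee is paid), so Aug 17, 2029 through Aug 31, 2029; done Aug 20, 2029 — within the window.
Step 4: the window is 7–30 days after Aug 20, 2029 (when the record is requested), so Aug 27, 2029 through Sep 19, 2029; done Aug 29, 2029 — within the window.
Step 5: 80 days after Aug 6, 2029 (when the notice of appeal is served) is Oct 25, 2029; not done until Oct 28, 2029, 3 days after the deadline.
That is the first point of non-compliance.

No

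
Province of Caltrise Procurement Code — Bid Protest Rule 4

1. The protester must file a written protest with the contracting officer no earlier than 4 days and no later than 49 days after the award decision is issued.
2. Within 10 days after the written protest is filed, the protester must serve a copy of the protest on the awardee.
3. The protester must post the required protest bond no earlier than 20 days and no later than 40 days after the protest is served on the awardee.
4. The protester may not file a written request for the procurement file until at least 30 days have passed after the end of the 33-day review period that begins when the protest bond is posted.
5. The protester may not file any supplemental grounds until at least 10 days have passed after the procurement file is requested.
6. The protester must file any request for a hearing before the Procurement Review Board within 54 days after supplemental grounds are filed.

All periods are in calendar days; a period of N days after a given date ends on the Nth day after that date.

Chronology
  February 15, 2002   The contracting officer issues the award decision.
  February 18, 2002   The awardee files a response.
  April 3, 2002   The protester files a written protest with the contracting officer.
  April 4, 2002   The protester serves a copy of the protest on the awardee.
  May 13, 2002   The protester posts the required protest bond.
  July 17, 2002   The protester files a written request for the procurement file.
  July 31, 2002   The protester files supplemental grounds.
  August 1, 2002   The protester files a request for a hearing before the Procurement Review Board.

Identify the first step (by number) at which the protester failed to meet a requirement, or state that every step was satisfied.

Step 1 — 4 and 49 days from February 15, 2002 (when the award decision is issued) are February 19, 2002 and April 5, 2002 respectively; April 3, 2002 falls inside that range.
Step 2 — counting 10 days from April 3, 2002 (when the written protest is filed) gives a deadline of April 13, 2002; completed April 4, 2002, before the deadline.
Step 3 — 20 and 40 days from April 4, 2002 (when the protest is served on the awardee) are April 24, 2002 and May 14, 2002 respectively; done May 13, 2002 — within the window.
Step 4 — must wait 30 days from June 15, 2002 (end of the 33-day review period, which began when the protest bond is posted on May 13, 2002), so not before July 15, 2002; July 17, 2002 is on or after that date.
Step 5 — must wait 10 days from July 17, 2002 (when the procurement file is requested), so not before July 27, 2002; done July 31, 2002 — permitted.
Step 6 — counting 54 days from July 31, 2002 (when supplemental grounds are filed) gives a deadline of September 23, 2002; done August 1, 2002 — timely.

None — every step was satisfied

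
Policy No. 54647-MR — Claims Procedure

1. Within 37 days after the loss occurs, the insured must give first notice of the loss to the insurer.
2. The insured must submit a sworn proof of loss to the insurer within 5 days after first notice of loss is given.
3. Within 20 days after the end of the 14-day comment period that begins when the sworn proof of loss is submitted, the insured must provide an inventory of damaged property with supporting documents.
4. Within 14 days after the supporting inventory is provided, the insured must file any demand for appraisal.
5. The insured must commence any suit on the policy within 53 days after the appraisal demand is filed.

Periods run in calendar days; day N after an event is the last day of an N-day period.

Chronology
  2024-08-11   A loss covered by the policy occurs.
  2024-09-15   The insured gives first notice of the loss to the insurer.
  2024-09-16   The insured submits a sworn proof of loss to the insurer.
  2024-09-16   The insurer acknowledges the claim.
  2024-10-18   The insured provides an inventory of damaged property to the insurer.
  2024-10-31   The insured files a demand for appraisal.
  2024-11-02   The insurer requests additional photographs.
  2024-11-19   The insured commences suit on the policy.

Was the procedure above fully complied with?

Step 1 — counting 37 days from 2024-08-11 (when the loss occurs) gives a deadline of 2024-09-17; done 2024-09-15 — timely.
Step 2 — counting 5 days from 2024-09-15 (when first notice of loss is given) gives a deadline of 2024-09-20; done 2024-09-16 — timely.
Step 3 — counting 20 days from 2024-09-30 (end of the 14-day comment period, which began when the sworn proof of loss is submitted on 2024-09-16) gives a deadline of 2024-10-20; done 2024-10-18 — timely.
Step 4 — counting 14 days from 2024-10-18 (when the supporting inventory is provided) gives a deadline of 2024-11-01; done 2024-10-31 — timely.
Step 5 — counting 53 days from 2024-10-31 (when the appraisal demand is filed) gives a deadline of 2024-12-23; 2024-11-19 is within that limit.

Yes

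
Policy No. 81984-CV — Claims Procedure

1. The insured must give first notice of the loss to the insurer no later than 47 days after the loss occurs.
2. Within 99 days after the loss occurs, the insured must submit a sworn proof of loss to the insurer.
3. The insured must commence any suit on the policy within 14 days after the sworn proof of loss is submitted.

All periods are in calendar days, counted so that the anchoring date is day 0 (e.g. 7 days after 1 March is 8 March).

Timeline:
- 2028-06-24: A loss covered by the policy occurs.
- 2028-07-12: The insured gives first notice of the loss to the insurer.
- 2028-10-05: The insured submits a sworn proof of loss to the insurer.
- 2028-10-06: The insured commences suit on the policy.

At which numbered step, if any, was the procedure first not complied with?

Step 2

Step 1: 47 days after 2028-06-24 (when the loss occurs) is 2028-08-10; completed 2028-07-12, before the deadline.
Step 2: 99 days after 2028-06-24 (when the loss occurs) is 2028-10-01; 2028-10-05 misses that deadline by 4 days.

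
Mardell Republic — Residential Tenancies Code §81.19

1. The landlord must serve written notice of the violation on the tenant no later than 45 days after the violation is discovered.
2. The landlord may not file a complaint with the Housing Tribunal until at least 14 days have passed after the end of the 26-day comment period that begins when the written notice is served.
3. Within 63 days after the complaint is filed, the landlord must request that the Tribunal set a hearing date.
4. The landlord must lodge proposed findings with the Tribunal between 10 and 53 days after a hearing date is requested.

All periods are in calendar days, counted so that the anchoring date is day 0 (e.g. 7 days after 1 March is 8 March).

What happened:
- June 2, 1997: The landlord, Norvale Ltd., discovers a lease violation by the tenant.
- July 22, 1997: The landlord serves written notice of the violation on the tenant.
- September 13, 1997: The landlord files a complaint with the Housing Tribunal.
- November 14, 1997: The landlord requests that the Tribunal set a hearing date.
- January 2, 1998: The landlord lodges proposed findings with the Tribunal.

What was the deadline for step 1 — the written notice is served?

Step 1 runs from June 2, 1997, when the violation is discovered. 45 days after June 2, 1997 is July 17, 1997.

July 17, 1997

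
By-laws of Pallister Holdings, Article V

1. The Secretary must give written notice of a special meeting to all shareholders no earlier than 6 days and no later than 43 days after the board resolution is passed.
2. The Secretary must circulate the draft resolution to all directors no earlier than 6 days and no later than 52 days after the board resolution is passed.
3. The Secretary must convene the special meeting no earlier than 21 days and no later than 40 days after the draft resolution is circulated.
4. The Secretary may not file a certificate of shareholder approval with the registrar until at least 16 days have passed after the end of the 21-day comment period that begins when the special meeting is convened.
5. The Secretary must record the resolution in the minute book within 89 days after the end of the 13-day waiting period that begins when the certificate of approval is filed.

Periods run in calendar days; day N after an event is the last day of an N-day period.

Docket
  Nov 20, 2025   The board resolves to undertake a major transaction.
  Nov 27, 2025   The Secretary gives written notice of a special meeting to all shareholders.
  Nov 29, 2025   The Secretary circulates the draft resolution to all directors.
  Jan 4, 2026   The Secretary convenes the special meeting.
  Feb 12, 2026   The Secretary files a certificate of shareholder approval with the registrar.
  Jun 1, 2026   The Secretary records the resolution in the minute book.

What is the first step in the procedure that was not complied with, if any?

(1) the permitted window runs from Nov 20, 2025 + 6 = Nov 26, 2025 to Nov 20, 2025 + 43 = Jan 2, 2026; done Nov 27, 2025, which is between those dates.
(2) the permitted window runs from Nov 20, 2025 + 6 = Nov 26, 2025 to Nov 20, 2025 + 52 = Jan 11, 2026; done Nov 29, 2025, which is between those dates.
(3) the permitted window runs from Nov 29, 2025 + 21 = Dec 20, 2025 to Nov 29, 2025 + 40 = Jan 8, 2026; Jan 4, 2026 falls inside that range.
(4) permitted from Jan 25, 2026 + 16 days = Feb 10, 2026 onward; done Feb 12, 2026, after the minimum wait.
(5) due by Feb 25, 2026 + 89 days = May 25, 2026; Jun 1, 2026 misses that deadline by 7 days.
The analysis stops there.

Step 5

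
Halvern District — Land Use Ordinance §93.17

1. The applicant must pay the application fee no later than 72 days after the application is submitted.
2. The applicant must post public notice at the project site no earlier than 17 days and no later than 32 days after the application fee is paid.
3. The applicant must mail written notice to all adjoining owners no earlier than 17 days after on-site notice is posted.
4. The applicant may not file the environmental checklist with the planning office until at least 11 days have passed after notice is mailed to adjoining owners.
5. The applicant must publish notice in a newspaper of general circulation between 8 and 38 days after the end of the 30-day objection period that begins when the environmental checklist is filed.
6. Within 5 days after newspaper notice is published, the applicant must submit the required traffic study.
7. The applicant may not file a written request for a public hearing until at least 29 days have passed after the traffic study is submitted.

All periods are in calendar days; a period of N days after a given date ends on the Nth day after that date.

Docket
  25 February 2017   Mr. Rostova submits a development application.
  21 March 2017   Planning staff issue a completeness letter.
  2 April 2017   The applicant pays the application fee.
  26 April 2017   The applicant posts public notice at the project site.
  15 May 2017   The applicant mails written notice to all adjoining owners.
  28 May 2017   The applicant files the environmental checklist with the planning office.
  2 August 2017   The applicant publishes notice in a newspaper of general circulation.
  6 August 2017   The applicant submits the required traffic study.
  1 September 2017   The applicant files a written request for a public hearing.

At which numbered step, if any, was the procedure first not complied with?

Step 7

(1) due by 25 February 2017 + 72 days = 8 May 2017; completed 2 April 2017, before the deadline.
(2) the permitted window runs from 2 April 2017 + 17 = 19 April 2017 to 2 April 2017 + 32 = 4 May 2017; 26 April 2017 falls inside that range.
(3) permitted from 26 April 2017 + 17 days = 13 May 2017 onward; done 15 May 2017 — permitted.
(4) permitted from 15 May 2017 + 11 days = 26 May 2017 onward; 28 May 2017 is on or after that date.
(5) the permitted window runs from 27 June 2017 + 8 = 5 July 2017 to 27 June 2017 + 38 = 4 August 2017; done 2 August 2017 — within the window.
(6) due by 2 August 2017 + 5 days = 7 August 2017; 6 August 2017 is within that limit.
(7) permitted from 6 August 2017 + 29 days = 4 September 2017 onward; done 1 September 2017 — 3 days too early.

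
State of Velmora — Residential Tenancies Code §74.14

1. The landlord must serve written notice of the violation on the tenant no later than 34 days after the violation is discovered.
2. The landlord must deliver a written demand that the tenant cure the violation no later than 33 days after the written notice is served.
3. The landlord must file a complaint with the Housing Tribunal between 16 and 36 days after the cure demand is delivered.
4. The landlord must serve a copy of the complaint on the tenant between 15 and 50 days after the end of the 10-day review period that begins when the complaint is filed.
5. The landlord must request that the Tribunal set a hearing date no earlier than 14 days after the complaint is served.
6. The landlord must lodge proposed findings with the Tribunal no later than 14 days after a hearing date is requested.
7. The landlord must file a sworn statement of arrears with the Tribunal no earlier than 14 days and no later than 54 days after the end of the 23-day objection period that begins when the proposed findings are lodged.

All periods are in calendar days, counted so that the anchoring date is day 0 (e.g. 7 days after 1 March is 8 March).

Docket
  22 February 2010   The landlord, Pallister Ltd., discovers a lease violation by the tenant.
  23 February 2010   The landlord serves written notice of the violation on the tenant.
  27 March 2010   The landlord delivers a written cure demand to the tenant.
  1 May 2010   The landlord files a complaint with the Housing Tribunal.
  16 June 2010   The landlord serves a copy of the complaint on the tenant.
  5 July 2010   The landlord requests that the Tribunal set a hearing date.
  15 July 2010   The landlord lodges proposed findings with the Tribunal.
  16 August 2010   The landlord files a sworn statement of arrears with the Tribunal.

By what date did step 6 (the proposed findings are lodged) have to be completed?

19 July 2010

Step 6 runs from 5 July 2010, when a hearing date is requested. 14 days after 5 July 2010 is 19 July 2010.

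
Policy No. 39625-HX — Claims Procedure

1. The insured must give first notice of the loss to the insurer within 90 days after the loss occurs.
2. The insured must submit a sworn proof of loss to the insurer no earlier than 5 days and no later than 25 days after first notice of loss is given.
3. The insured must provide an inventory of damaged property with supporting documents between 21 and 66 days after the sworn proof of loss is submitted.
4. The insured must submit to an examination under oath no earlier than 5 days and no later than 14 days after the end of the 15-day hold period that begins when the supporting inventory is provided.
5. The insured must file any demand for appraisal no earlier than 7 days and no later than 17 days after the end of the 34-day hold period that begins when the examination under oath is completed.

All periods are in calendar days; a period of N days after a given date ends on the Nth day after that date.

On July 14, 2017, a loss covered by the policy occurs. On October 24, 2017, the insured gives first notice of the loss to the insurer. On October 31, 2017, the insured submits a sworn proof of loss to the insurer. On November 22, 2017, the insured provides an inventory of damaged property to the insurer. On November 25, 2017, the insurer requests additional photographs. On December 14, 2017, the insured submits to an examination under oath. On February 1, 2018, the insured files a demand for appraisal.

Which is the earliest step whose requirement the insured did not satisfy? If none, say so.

Step 1 — counting 90 days from July 14, 2017 (when the loss occurs) gives a deadline of October 12, 2017; October 24, 2017 misses that deadline by 12 days.

Step 1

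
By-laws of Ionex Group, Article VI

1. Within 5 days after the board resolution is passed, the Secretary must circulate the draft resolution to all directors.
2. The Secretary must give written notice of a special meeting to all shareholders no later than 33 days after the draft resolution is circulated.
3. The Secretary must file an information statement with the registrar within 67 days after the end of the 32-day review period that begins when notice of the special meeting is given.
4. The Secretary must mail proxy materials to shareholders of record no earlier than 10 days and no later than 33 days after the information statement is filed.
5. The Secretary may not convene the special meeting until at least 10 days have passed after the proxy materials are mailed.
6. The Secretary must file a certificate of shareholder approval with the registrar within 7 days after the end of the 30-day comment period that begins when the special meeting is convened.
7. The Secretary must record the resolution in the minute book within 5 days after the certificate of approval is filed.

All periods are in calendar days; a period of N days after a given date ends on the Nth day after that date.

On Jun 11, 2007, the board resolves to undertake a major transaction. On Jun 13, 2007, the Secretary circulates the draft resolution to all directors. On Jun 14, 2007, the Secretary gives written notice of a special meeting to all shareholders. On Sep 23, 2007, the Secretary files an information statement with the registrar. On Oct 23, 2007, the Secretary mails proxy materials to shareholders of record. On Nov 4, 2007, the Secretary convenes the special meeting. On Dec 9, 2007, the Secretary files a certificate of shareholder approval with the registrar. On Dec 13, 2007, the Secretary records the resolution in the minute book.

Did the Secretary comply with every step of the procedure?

Step 1 — counting 5 days from Jun 11, 2007 (when the board resolution is passed) gives a deadline of Jun 16, 2007; Jun 13, 2007 is within that limit.
Step 2 — counting 33 days from Jun 13, 2007 (when the draft resolution is circulated) gives a deadline of Jul 16, 2007; Jun 14, 2007 is within that limit.
Step 3 — counting 67 days from Jul 16, 2007 (end of the 32-day review period, which began when notice of the special meeting is given on Jun 14, 2007) gives a deadline of Sep 21, 2007; done Sep 23, 2007 — 2 days late.

No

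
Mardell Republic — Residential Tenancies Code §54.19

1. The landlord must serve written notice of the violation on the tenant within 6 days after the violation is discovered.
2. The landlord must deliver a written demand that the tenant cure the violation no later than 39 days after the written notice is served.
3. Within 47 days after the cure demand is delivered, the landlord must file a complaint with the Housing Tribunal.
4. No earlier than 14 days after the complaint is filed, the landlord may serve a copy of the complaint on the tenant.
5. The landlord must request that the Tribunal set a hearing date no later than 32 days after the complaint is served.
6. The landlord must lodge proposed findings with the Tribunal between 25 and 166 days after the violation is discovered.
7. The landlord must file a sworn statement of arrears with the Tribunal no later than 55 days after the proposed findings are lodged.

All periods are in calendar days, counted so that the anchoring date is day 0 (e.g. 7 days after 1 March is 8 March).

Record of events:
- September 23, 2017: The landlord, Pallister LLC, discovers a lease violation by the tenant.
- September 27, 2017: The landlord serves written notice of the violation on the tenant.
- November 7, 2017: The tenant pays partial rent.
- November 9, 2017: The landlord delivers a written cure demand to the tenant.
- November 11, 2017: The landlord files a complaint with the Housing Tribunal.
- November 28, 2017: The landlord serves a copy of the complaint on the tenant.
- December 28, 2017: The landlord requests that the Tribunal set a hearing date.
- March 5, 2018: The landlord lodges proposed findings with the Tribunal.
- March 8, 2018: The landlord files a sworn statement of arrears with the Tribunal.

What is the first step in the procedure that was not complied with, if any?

Step 2

(1) due by September 23, 2017 + 6 days = September 29, 2017; September 27, 2017 is within that limit.
(2) due by September 27, 2017 + 39 days = November 5, 2017; not done until November 9, 2017, 4 days after the deadline.
The procedure was therefore not followed at step 2.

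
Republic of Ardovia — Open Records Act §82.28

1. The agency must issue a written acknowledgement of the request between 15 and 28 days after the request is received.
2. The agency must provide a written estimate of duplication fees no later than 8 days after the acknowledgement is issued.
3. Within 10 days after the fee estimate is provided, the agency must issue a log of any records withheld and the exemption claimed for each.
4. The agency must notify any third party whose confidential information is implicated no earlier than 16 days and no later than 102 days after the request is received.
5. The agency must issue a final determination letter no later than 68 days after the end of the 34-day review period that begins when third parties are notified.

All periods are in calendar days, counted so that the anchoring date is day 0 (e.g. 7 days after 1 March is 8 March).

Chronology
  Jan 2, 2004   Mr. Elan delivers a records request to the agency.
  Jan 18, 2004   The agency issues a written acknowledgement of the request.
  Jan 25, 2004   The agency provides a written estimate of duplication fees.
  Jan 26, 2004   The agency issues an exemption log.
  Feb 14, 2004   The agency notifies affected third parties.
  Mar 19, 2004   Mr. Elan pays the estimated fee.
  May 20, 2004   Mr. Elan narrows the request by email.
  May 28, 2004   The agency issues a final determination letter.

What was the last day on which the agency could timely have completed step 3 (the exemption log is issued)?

Feb 4, 2004

Step 3 runs from Jan 25, 2004, when the fee estimate is provided. 10 days after Jan 25, 2004 is Feb 4, 2004.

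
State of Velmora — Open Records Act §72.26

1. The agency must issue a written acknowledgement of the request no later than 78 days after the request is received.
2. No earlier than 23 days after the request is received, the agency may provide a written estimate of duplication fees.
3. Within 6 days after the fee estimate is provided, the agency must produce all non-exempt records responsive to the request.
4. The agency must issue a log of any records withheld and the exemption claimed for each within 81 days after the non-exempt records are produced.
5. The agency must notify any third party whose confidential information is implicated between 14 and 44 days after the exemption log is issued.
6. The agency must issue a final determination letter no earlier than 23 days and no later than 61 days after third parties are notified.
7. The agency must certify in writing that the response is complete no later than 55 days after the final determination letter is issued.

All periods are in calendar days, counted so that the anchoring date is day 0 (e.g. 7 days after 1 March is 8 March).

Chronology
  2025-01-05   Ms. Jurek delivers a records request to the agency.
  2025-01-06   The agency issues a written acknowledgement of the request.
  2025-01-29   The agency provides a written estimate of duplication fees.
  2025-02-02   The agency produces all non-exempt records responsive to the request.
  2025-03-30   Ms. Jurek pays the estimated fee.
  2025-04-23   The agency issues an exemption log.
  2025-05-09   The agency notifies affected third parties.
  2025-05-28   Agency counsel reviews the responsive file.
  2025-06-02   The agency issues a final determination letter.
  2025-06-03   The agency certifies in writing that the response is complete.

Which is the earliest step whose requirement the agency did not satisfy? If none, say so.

Step 1: 78 days after 2025-01-05 (when the request is received) is 2025-03-24; completed 2025-01-06, before the deadline.
Step 2: the earliest permitted date is 23 days after 2025-01-05 (when the request is received), i.e. 2025-01-28; 2025-01-29 is on or after that date.
Step 3: 6 days after 2025-01-29 (when the fee estimate is provided) is 2025-02-04; completed 2025-02-02, before the deadline.
Step 4: 81 days after 2025-02-02 (when the non-exempt records are produced) is 2025-04-24; 2025-04-23 is within that limit.
Step 5: the window is 14–44 days after 2025-04-23 (when the exemption log is issued), so 2025-05-07 through 2025-06-06; 2025-05-09 falls inside that range.
Step 6: the window is 23–61 days after 2025-05-09 (when third parties are notified), so 2025-06-01 through 2025-07-09; done 2025-06-02 — within the window.
Step 7: 55 days after 2025-06-02 (when the final determination letter is issued) is 2025-07-27; done 2025-06-03 — timely.

None — every step was satisfied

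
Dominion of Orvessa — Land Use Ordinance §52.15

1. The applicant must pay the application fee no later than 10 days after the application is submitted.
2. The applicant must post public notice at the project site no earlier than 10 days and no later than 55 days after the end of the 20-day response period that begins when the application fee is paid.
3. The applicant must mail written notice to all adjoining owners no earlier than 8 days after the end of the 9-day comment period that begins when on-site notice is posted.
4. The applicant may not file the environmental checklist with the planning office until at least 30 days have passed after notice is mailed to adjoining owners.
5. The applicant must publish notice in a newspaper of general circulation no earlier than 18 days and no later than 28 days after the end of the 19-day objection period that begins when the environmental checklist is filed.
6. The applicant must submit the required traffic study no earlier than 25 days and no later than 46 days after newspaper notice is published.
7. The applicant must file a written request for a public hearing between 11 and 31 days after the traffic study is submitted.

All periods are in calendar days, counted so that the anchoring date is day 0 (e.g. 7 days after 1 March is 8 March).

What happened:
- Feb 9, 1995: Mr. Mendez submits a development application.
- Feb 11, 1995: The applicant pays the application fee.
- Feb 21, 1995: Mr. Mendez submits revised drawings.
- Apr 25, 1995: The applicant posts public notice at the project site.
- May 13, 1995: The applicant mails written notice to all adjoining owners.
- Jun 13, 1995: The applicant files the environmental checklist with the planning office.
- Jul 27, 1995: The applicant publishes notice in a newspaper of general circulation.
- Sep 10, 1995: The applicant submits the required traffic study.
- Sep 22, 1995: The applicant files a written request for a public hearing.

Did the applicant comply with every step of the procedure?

Step 1: 10 days after Feb 9, 1995 (when the application is submitted) is Feb 19, 1995; Feb 11, 1995 is within that limit.
Step 2: the window is 10–55 days after Mar 3, 1995 (end of the 20-day response period, which began when the application fee is paid on Feb 11, 1995), so Mar 13, 1995 through Apr 27, 1995; done Apr 25, 1995 — within the window.
Step 3: the earliest permitted date is 8 days after May 4, 1995 (end of the 9-day comment period, which began when on-site notice is posted on Apr 25, 1995), i.e. May 12, 1995; done May 13, 1995 — permitted.
Step 4: the earliest permitted date is 30 days after May 13, 1995 (when notice is mailed to adjoining owners), i.e. Jun 12, 1995; Jun 13, 1995 is on or after that date.
Step 5: the window is 18–28 days after Jul 2, 1995 (end of the 19-day objection period, which began when the environmental checklist is filed on Jun 13, 1995), so Jul 20, 1995 through Jul 30, 1995; done Jul 27, 1995 — within the window.
Step 6: the window is 25–46 days after Jul 27, 1995 (when newspaper notice is published), so Aug 21, 1995 through Sep 11, 1995; Sep 10, 1995 falls inside that range.
Step 7: the window is 11–31 days after Sep 10, 1995 (when the traffic study is submitted), so Sep 21, 1995 through Oct 11, 1995; done Sep 22, 1995 — within the window.

Yes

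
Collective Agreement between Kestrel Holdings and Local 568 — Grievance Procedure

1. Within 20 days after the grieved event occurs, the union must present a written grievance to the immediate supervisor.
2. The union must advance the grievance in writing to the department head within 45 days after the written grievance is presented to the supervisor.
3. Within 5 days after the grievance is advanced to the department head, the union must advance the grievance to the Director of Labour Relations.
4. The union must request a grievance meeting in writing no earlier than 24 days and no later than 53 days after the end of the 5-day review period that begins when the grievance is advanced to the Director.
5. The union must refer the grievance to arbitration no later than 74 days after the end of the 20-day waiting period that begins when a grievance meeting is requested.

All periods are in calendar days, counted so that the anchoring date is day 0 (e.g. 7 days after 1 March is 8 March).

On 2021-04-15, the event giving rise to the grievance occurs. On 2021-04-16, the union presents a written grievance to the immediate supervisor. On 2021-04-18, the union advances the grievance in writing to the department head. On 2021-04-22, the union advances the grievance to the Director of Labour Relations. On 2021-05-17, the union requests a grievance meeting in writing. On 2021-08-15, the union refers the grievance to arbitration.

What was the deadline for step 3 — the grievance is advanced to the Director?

Step 3 runs from 2021-04-18, when the grievance is advanced to the department head. 5 days after 2021-04-18 is 2021-04-23.

2021-04-23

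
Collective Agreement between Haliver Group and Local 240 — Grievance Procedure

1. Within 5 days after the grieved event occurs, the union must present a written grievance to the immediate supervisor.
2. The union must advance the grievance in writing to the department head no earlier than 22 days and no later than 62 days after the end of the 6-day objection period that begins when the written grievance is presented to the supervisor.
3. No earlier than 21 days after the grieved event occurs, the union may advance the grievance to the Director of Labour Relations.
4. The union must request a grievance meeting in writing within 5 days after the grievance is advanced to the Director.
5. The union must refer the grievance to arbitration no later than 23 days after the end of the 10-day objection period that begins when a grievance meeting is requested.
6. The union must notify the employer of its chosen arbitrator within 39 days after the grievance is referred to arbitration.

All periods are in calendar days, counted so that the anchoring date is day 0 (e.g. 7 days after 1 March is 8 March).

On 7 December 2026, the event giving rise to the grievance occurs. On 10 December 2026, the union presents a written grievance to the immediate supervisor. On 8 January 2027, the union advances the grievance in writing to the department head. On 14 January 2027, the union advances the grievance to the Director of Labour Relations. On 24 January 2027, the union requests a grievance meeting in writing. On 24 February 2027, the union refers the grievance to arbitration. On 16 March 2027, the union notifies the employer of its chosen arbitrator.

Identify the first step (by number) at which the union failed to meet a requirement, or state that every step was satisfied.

(1) due by 7 December 2026 + 5 days = 12 December 2026; done 10 December 2026 — timely.
(2) the permitted window runs from 16 December 2026 + 22 = 7 January 2027 to 16 December 2026 + 62 = 16 February 2027; done 8 January 2027 — within the window.
(3) permitted from 7 December 2026 + 21 days = 28 December 2026 onward; done 14 January 2027, after the minimum wait.
(4) due by 14 January 2027 + 5 days = 19 January 2027; not done until 24 January 2027, 5 days after the deadline.
That is the first point of non-compliance.

Step 4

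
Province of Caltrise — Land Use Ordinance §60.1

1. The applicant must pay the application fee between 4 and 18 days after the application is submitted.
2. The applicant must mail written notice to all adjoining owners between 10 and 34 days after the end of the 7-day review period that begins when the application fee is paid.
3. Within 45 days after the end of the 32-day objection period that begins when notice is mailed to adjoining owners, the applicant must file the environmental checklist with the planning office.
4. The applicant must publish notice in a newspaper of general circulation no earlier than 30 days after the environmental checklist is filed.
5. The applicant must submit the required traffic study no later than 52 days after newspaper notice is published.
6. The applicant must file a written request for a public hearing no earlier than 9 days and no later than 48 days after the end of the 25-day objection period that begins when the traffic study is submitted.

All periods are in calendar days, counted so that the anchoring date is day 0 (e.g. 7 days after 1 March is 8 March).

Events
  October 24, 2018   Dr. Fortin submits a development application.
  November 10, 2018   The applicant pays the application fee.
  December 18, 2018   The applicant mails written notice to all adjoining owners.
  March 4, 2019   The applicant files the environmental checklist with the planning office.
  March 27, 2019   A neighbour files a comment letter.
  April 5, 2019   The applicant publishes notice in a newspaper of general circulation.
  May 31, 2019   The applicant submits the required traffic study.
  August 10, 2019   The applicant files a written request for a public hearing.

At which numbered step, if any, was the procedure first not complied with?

Step 5

Step 1 — 4 and 18 days from October 24, 2018 (when the application is submitted) are October 28, 2018 and November 11, 2018 respectively; done November 10, 2018, which is between those dates.
Step 2 — 10 and 34 days from November 17, 2018 (end of the 7-day review period, which began when the application fee is paid on November 10, 2018) are November 27, 2018 and December 21, 2018 respectively; December 18, 2018 falls inside that range.
Step 3 — counting 45 days from January 19, 2019 (end of the 32-day objection period, which began when notice is mailed to adjoining owners on December 18, 2018) gives a deadline of March 5, 2019; March 4, 2019 is within that limit.
Step 4 — must wait 30 days from March 4, 2019 (when the environmental checklist is filed), so not before April 3, 2019; April 5, 2019 is on or after that date.
Step 5 — counting 52 days from April 5, 2019 (when newspaper notice is published) gives a deadline of May 27, 2019; not done until May 31, 2019, 4 days after the deadline.
Later steps need not be reached.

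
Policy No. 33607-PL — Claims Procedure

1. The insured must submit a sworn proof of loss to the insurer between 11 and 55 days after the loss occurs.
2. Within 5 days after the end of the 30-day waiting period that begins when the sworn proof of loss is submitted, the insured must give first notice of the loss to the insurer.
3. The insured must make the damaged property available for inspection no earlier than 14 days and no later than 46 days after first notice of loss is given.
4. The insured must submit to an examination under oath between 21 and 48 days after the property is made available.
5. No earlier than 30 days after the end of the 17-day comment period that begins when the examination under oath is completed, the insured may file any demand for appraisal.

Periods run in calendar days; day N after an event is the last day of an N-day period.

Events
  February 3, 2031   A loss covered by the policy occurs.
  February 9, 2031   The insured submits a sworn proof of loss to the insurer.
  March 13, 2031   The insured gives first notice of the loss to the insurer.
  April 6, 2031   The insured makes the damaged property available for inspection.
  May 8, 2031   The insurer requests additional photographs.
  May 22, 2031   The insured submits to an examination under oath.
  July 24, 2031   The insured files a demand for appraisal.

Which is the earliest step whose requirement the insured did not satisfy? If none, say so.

Step 1

(1) the permitted window runs from February 3, 2031 + 11 = February 14, 2031 to February 3, 2031 + 55 = March 30, 2031; February 9, 2031 is 5 days too early.
Later steps need not be reached.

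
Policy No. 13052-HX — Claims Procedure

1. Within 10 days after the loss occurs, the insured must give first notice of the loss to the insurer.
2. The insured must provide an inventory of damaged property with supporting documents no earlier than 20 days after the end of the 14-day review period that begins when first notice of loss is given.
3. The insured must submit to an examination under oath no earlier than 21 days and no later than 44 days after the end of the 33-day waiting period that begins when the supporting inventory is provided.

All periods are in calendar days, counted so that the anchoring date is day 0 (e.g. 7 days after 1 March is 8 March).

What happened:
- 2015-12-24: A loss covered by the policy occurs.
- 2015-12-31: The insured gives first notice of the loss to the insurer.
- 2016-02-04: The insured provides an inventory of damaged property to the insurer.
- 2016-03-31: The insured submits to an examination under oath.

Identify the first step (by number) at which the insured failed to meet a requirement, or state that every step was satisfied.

None — every step was satisfied

Step 1: 10 days after 2015-12-24 (when the loss occurs) is 2016-01-03; done 2015-12-31 — timely.
Step 2: the earliest permitted date is 20 days after 2016-01-14 (end of the 14-day review period, which began when first notice of loss is given on 2015-12-31), i.e. 2016-02-03; 2016-02-04 is on or after that date.
Step 3: the window is 21–44 days after 2016-03-08 (end of the 33-day waiting period, which began when the supporting inventory is provided on 2016-02-04), so 2016-03-29 through 2016-04-21; 2016-03-31 falls inside that range.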